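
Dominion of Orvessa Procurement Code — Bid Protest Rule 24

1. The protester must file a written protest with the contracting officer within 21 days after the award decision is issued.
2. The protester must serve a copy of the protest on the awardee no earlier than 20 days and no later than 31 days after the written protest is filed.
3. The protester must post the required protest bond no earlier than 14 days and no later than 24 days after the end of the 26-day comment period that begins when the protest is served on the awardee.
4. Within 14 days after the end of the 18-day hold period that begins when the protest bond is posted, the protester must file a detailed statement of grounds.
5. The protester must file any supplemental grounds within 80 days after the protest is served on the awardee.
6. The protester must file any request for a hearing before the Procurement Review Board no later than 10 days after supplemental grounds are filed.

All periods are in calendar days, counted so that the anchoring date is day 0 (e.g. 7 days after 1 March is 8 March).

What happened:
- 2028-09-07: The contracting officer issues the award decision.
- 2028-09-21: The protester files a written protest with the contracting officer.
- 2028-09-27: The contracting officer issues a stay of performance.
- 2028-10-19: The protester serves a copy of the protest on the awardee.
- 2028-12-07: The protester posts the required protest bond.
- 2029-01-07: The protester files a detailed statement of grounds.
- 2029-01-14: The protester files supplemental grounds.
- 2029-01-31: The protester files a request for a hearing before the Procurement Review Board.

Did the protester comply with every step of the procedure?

No

(1) due by 2028-09-07 + 21 days = 2028-09-28; 2028-09-21 is within that limit.
(2) the permitted window runs from 2028-09-21 + 20 = 2028-10-11 to 2028-09-21 + 31 = 2028-10-22; done 2028-10-19 — within the window.
(3) the permitted window runs from 2028-11-14 + 14 = 2028-11-28 to 2028-11-14 + 24 = 2028-12-08; done 2028-12-07, which is between those dates.
(4) due by 2028-12-25 + 14 days = 2029-01-08; completed 2029-01-07, before the deadline.
(5) due by 2028-10-19 + 80 days = 2029-01-07; done 2029-01-14 — 7 days late.
Later steps need not be reached.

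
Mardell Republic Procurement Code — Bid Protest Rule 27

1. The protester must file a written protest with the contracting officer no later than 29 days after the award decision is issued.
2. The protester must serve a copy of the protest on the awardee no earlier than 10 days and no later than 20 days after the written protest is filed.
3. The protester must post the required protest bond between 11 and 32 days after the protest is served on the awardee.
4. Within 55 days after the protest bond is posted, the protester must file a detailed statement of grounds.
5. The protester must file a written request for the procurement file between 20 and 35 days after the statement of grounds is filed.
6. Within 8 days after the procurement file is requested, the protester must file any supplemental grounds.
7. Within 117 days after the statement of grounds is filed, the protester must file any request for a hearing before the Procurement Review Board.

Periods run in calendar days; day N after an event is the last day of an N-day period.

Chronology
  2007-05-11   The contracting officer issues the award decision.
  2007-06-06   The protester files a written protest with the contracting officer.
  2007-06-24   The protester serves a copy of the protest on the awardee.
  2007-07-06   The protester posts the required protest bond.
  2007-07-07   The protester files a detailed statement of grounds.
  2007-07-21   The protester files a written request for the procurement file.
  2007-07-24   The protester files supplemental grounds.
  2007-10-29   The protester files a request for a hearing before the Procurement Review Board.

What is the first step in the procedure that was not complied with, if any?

Step 1 — counting 29 days from 2007-05-11 (when the award decision is issued) gives a deadline of 2007-06-09; 2007-06-06 is within that limit.
Step 2 — 10 and 20 days from 2007-06-06 (when the written protest is filed) are 2007-06-16 and 2007-06-26 respectively; done 2007-06-24 — within the window.
Step 3 — 11 and 32 days from 2007-06-24 (when the protest is served on the awardee) are 2007-07-05 and 2007-07-26 respectively; done 2007-07-06 — within the window.
Step 4 — counting 55 days from 2007-07-06 (when the protest bond is posted) gives a deadline of 2007-08-30; 2007-07-07 is within that limit.
Step 5 — 20 and 35 days from 2007-07-07 (when the statement of grounds is filed) are 2007-07-27 and 2007-08-11 respectively; 2007-07-21 is 6 days too early.

Step 5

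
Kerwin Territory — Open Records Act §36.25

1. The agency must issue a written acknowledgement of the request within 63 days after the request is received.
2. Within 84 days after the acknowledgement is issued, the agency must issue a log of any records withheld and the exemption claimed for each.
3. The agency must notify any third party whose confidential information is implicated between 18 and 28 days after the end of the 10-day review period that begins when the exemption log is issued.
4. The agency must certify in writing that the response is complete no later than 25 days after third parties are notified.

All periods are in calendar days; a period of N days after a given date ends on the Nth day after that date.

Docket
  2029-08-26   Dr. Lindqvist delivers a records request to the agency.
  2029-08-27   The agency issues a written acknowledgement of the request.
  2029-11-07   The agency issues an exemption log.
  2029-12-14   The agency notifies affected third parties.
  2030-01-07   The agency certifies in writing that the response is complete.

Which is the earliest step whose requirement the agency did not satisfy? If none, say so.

None — every step was satisfied

Step 1: 63 days after 2029-08-26 (when the request is received) is 2029-10-28; 2029-08-27 is within that limit.
Step 2: 84 days after 2029-08-27 (when the acknowledgement is issued) is 2029-11-19; completed 2029-11-07, before the deadline.
Step 3: the window is 18–28 days after 2029-11-17 (end of the 10-day review period, which began when the exemption log is issued on 2029-11-07), so 2029-12-05 through 2029-12-15; 2029-12-14 falls inside that range.
Step 4: 25 days after 2029-12-14 (when third parties are notified) is 2030-01-08; done 2030-01-07 — timely.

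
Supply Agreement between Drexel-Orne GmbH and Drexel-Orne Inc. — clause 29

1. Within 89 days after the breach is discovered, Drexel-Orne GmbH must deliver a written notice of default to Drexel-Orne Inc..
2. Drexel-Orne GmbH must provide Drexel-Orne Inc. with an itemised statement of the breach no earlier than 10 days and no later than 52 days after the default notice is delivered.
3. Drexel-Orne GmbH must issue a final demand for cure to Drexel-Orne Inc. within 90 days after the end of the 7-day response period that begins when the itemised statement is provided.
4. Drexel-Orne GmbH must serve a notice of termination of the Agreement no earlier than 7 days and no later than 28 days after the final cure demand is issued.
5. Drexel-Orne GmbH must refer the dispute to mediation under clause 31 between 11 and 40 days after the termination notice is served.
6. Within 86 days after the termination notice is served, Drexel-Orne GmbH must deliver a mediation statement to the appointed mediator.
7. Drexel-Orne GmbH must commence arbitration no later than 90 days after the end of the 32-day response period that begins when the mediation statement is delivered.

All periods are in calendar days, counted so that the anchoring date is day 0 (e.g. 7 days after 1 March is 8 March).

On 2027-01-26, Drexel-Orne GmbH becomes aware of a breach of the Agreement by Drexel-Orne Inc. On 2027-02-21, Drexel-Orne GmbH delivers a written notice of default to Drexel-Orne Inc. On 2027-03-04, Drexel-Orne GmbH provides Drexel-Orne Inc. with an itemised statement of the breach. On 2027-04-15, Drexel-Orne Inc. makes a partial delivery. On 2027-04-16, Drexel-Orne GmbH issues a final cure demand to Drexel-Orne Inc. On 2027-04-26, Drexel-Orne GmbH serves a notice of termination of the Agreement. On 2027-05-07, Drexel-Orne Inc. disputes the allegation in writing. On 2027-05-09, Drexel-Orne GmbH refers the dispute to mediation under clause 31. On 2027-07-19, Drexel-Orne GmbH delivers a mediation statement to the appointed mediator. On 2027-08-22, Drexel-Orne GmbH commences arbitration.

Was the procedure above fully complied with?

Step 1 — counting 89 days from 2027-01-26 (when the breach is discovered) gives a deadline of 2027-04-25; 2027-02-21 is within that limit.
Step 2 — 10 and 52 days from 2027-02-21 (when the default notice is delivered) are 2027-03-03 and 2027-04-14 respectively; done 2027-03-04, which is between those dates.
Step 3 — counting 90 days from 2027-03-11 (end of the 7-day response period, which began when the itemised statement is provided on 2027-03-04) gives a deadline of 2027-06-09; done 2027-04-16 — timely.
Step 4 — 7 and 28 days from 2027-04-16 (when the final cure demand is issued) are 2027-04-23 and 2027-05-14 respectively; done 2027-04-26 — within the window.
Step 5 — 11 and 40 days from 2027-04-26 (when the termination notice is served) are 2027-05-07 and 2027-06-05 respectively; 2027-05-09 falls inside that range.
Step 6 — counting 86 days from 2027-04-26 (when the termination notice is served) gives a deadline of 2027-07-21; done 2027-07-19 — timely.
Step 7 — counting 90 days from 2027-08-20 (end of the 32-day response period, which began when the mediation statement is delivered on 2027-07-19) gives a deadline of 2027-11-18; 2027-08-22 is within that limit.

Yes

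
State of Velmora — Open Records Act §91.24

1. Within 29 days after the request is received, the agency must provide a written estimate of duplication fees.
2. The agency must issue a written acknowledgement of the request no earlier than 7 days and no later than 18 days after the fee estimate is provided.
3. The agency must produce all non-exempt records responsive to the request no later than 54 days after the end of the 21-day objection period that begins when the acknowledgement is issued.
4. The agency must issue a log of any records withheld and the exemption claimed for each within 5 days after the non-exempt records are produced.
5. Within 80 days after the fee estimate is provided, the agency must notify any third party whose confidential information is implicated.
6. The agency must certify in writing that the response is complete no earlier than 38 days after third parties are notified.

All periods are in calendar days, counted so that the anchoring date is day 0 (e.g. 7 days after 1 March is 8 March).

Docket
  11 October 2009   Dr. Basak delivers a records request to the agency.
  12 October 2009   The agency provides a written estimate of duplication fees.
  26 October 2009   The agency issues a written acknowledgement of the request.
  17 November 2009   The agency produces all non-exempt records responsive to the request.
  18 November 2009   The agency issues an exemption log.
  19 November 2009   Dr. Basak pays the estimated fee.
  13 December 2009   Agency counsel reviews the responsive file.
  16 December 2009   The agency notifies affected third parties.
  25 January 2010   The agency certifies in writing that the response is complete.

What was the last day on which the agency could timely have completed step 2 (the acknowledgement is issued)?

30 October 2009

Step 2 runs from 12 October 2009, when the fee estimate is provided. The window is 7–18 days after 12 October 2009; it closes on 30 October 2009.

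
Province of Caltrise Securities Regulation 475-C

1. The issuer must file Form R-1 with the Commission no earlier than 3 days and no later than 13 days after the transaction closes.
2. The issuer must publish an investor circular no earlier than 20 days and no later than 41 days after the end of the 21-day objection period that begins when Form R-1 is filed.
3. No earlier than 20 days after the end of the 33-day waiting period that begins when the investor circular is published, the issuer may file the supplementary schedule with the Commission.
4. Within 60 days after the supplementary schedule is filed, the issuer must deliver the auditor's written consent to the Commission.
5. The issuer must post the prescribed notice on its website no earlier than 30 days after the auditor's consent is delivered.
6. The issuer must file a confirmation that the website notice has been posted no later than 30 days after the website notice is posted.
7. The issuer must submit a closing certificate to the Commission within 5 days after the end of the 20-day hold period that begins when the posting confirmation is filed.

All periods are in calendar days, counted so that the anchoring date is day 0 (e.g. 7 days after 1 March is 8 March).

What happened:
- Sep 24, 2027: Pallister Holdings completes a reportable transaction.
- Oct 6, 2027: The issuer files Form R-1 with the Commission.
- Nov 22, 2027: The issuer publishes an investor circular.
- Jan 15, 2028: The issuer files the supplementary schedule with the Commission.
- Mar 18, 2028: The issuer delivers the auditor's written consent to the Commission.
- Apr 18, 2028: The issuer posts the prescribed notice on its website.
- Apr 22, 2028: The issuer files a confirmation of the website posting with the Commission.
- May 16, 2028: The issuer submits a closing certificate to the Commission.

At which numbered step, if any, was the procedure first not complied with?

Step 1: the window is 3–13 days after Sep 24, 2027 (when the transaction closes), so Sep 27, 2027 through Oct 7, 2027; done Oct 6, 2027, which is between those dates.
Step 2: the window is 20–41 days after Oct 27, 2027 (end of the 21-day objection period, which began when Form R-1 is filed on Oct 6, 2027), so Nov 16, 2027 through Dec 7, 2027; Nov 22, 2027 falls inside that range.
Step 3: the earliest permitted date is 20 days after Dec 25, 2027 (end of the 33-day waiting period, which began when the investor circular is published on Nov 22, 2027), i.e. Jan 14, 2028; Jan 15, 2028 is on or after that date.
Step 4: 60 days after Jan 15, 2028 (when the supplementary schedule is filed) is Mar 15, 2028; not done until Mar 18, 2028, 3 days after the deadline.
The procedure was therefore not followed at step 4.

Step 4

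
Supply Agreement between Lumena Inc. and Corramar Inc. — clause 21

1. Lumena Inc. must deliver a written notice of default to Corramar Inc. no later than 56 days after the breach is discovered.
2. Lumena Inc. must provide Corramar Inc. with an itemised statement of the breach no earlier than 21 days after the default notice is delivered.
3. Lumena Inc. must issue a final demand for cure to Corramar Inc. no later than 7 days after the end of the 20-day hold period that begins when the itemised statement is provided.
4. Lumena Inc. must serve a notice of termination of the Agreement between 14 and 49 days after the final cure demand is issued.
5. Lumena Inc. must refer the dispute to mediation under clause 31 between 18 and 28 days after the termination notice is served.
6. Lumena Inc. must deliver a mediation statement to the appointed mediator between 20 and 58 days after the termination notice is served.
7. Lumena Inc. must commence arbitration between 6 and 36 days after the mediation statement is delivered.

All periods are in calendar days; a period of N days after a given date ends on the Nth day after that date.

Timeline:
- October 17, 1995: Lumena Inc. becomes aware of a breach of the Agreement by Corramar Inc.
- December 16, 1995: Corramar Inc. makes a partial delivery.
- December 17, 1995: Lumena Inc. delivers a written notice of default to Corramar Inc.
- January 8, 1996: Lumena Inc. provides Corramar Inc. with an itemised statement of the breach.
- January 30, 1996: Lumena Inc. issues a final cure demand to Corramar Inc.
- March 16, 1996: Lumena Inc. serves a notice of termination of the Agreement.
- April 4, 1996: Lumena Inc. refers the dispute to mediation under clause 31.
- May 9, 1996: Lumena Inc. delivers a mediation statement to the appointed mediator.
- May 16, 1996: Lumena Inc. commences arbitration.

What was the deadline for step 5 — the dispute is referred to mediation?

Step 5 runs from March 16, 1996, when the termination notice is served. The window is 18–28 days after March 16, 1996; it closes on April 13, 1996.

April 13, 1996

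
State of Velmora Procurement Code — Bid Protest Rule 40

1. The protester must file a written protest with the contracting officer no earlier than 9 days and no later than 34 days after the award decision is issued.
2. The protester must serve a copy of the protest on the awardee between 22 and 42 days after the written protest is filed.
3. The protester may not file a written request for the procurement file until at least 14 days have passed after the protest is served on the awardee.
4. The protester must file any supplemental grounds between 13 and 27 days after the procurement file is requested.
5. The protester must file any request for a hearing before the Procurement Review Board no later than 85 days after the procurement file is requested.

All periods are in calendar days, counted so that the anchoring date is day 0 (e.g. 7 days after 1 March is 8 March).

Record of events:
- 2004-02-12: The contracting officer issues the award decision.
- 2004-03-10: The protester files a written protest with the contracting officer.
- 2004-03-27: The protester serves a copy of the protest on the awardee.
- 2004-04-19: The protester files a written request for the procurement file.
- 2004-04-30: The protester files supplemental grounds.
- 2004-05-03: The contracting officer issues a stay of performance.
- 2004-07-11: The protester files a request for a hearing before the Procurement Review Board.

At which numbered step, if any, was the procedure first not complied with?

Step 1: the window is 9–34 days after 2004-02-12 (when the award decision is issued), so 2004-02-21 through 2004-03-17; done 2004-03-10 — within the window.
Step 2: the window is 22–42 days after 2004-03-10 (when the written protest is filed), so 2004-04-01 through 2004-04-21; done 2004-03-27 — 5 days before the window opened.

Step 2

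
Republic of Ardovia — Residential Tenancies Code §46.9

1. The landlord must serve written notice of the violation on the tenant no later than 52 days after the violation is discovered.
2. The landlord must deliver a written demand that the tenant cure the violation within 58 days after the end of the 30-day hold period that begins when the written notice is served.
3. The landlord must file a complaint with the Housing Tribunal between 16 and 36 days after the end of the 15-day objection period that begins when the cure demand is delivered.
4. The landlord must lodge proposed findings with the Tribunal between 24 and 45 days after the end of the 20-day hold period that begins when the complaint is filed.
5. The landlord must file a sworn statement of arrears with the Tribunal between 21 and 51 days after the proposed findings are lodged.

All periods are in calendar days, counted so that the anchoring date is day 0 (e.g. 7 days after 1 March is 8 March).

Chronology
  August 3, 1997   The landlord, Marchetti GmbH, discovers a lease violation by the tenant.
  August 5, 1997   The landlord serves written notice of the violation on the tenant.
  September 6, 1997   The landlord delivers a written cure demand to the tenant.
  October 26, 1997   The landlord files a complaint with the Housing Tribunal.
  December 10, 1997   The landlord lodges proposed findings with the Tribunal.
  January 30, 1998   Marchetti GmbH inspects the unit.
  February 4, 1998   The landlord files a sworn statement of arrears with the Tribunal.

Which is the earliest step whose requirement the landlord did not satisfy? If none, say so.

Step 5

Step 1 — counting 52 days from August 3, 1997 (when the violation is discovered) gives a deadline of September 24, 1997; August 5, 1997 is within that limit.
Step 2 — counting 58 days from September 4, 1997 (end of the 30-day hold period, which began when the written notice is served on August 5, 1997) gives a deadline of November 1, 1997; completed September 6, 1997, before the deadline.
Step 3 — 16 and 36 days from September 21, 1997 (end of the 15-day objection period, which began when the cure demand is delivered on September 6, 1997) are October 7, 1997 and October 27, 1997 respectively; done October 26, 1997, which is between those dates.
Step 4 — 24 and 45 days from November 15, 1997 (end of the 20-day hold period, which began when the complaint is filed on October 26, 1997) are December 9, 1997 and December 30, 1997 respectively; done December 10, 1997 — within the window.
Step 5 — 21 and 51 days from December 10, 1997 (when the proposed findings are lodged) are December 31, 1997 and January 30, 1998 respectively; done February 4, 1998 — 5 days after the window closed.
Later steps need not be reached.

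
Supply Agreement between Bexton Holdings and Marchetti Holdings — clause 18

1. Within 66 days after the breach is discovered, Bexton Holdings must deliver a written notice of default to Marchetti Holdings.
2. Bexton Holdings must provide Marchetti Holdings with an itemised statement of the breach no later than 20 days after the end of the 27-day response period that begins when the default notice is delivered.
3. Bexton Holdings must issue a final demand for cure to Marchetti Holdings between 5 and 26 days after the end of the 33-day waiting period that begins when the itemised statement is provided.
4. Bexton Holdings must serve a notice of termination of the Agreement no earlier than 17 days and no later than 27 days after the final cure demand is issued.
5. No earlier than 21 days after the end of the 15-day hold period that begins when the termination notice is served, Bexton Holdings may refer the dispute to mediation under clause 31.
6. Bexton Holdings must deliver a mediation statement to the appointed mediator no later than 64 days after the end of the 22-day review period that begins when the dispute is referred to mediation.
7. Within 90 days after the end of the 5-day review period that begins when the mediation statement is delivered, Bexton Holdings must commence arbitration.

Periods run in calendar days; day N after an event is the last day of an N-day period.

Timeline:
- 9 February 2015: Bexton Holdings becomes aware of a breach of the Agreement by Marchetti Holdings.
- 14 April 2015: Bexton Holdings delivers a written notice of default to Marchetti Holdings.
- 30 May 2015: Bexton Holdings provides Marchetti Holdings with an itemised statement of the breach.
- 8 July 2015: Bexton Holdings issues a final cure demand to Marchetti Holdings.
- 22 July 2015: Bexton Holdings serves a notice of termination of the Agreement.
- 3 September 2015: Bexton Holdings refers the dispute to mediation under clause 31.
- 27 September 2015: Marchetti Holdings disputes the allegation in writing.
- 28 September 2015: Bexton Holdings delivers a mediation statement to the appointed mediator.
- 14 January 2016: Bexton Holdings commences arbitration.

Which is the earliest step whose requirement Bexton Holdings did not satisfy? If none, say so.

Step 4

Step 1: 66 days after 9 February 2015 (when the breach is discovered) is 16 April 2015; completed 14 April 2015, before the deadline.
Step 2: 20 days after 11 May 2015 (end of the 27-day response period, which began when the default notice is delivered on 14 April 2015) is 31 May 2015; done 30 May 2015 — timely.
Step 3: the window is 5–26 days after 2 July 2015 (end of the 33-day waiting period, which began when the itemised statement is provided on 30 May 2015), so 7 July 2015 through 28 July 2015; 8 July 2015 falls inside that range.
Step 4: the window is 17–27 days after 8 July 2015 (when the final cure demand is issued), so 25 July 2015 through 4 August 2015; done 22 July 2015 — 3 days before the window opened.
No need to go further; step 4 was not satisfied.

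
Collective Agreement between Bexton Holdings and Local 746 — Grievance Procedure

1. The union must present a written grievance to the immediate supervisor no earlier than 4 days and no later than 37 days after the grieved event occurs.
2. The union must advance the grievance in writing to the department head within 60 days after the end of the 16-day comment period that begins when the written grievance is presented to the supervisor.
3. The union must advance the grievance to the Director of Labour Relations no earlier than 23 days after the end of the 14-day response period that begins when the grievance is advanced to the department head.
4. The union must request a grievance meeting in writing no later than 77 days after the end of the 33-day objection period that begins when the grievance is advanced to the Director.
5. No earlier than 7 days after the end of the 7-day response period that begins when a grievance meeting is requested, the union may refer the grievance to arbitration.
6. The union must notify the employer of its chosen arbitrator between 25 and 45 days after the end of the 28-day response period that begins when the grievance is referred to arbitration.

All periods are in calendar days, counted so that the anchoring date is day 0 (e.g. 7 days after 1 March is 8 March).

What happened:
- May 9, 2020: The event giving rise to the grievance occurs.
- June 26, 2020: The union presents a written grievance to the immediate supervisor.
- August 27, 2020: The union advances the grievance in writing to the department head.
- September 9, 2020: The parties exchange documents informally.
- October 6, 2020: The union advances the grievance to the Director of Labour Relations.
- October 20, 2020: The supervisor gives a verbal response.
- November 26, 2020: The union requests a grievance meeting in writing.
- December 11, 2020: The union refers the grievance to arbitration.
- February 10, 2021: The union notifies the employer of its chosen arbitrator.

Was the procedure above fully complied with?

Step 1 — 4 and 37 days from May 9, 2020 (when the grieved event occurs) are May 13, 2020 and June 15, 2020 respectively; done June 26, 2020 — 11 days after the window closed.

No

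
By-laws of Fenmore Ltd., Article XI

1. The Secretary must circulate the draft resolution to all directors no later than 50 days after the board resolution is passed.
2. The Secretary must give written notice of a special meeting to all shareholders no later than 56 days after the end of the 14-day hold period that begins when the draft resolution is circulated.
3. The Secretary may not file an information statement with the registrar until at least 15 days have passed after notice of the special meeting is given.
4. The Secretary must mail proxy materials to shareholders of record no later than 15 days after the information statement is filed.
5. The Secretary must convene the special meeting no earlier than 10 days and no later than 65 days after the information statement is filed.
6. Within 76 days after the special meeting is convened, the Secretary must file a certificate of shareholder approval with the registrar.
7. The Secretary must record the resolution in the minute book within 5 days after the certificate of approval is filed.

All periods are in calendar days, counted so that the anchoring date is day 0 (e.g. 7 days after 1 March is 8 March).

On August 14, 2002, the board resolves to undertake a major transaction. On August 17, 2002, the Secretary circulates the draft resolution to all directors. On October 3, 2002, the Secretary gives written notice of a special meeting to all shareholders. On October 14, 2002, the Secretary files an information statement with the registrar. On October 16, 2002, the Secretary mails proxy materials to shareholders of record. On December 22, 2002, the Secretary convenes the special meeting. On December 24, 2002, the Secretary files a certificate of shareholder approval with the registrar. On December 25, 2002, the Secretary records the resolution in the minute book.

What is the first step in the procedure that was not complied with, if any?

(1) due by August 14, 2002 + 50 days = October 3, 2002; done August 17, 2002 — timely.
(2) due by August 31, 2002 + 56 days = October 26, 2002; done October 3, 2002 — timely.
(3) permitted from October 3, 2002 + 15 days = October 18, 2002 onward; acted on October 14, 2002, 4 days prematurely.
The procedure was therefore not followed at step 3.

Step 3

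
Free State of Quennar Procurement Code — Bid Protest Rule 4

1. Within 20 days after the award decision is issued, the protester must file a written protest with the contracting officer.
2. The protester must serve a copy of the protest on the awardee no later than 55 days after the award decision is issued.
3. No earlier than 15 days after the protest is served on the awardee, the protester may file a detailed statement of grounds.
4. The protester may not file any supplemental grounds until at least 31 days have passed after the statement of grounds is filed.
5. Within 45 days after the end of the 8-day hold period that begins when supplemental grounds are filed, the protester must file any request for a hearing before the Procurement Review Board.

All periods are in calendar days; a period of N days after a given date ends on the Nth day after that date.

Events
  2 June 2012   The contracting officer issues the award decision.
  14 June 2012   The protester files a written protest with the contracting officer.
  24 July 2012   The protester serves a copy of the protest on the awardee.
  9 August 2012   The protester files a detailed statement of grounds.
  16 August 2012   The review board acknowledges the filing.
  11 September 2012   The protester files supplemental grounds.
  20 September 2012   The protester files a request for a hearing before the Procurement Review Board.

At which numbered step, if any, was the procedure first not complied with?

None — every step was satisfied

Step 1 — counting 20 days from 2 June 2012 (when the award decision is issued) gives a deadline of 22 June 2012; completed 14 June 2012, before the deadline.
Step 2 — counting 55 days from 2 June 2012 (when the award decision is issued) gives a deadline of 27 July 2012; completed 24 July 2012, before the deadline.
Step 3 — must wait 15 days from 24 July 2012 (when the protest is served on the awardee), so not before 8 August 2012; done 9 August 2012, after the minimum wait.
Step 4 — must wait 31 days from 9 August 2012 (when the statement of grounds is filed), so not before 9 September 2012; 11 September 2012 is on or after that date.
Step 5 — counting 45 days from 19 September 2012 (end of the 8-day hold period, which began when supplemental grounds are filed on 11 September 2012) gives a deadline of 3 November 2012; done 20 September 2012 — timely.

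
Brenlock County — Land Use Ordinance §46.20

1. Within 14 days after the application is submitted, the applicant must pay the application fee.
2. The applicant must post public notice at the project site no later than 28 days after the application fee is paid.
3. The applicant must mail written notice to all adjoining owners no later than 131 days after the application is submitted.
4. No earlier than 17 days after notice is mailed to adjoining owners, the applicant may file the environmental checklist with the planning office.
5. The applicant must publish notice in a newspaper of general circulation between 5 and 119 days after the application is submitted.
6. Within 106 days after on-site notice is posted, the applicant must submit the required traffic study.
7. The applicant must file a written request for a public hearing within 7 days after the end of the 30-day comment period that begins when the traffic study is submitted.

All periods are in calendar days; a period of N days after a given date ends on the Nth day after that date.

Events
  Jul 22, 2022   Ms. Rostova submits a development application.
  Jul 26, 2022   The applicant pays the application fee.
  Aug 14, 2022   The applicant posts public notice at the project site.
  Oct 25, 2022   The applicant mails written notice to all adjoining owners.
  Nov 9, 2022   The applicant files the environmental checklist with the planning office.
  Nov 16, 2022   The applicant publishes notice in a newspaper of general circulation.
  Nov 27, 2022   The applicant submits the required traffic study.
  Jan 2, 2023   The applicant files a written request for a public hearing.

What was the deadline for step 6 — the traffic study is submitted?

Nov 28, 2022

Step 6 runs from Aug 14, 2022, when on-site notice is posted. 106 days after Aug 14, 2022 is Nov 28, 2022.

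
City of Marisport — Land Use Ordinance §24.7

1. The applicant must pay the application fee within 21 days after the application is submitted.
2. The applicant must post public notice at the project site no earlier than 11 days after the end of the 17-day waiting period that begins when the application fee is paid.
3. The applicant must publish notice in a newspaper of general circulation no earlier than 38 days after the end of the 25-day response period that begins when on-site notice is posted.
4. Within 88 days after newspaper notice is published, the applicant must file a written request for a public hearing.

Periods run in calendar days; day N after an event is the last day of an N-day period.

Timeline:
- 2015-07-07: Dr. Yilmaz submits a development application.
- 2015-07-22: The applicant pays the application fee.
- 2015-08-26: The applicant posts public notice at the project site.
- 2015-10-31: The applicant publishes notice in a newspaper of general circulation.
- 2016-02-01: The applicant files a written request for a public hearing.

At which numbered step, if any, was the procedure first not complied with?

Step 4

(1) due by 2015-07-07 + 21 days = 2015-07-28; 2015-07-22 is within that limit.
(2) permitted from 2015-08-08 + 11 days = 2015-08-19 onward; 2015-08-26 is on or after that date.
(3) permitted from 2015-09-20 + 38 days = 2015-10-28 onward; done 2015-10-31 — permitted.
(4) due by 2015-10-31 + 88 days = 2016-01-27; 2016-02-01 misses that deadline by 5 days.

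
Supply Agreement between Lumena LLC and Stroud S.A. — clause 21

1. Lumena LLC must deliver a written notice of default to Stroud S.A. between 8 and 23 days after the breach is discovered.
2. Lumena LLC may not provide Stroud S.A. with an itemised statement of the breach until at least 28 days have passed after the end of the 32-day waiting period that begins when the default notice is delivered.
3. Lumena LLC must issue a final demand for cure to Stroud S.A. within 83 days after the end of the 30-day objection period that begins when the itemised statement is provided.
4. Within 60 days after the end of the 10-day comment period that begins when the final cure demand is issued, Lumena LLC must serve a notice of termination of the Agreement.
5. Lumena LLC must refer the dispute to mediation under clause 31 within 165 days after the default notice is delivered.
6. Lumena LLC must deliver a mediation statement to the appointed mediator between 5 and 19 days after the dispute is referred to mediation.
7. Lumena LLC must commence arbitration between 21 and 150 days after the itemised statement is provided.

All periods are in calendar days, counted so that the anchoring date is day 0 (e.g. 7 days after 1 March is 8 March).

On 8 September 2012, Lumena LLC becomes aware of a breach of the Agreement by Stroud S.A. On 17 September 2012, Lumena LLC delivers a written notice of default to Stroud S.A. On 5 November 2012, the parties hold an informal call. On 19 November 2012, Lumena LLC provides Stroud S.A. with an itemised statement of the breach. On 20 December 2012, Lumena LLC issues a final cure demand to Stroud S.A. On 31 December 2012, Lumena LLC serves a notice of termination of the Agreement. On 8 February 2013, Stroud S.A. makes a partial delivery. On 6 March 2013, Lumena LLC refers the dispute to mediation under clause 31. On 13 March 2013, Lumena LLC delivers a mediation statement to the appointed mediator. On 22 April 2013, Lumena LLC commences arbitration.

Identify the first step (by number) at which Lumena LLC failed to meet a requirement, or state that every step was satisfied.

Step 5

Step 1 — 8 and 23 days from 8 September 2012 (when the breach is discovered) are 16 September 2012 and 1 October 2012 respectively; done 17 September 2012, which is between those dates.
Step 2 — must wait 28 days from 19 October 2012 (end of the 32-day waiting period, which began when the default notice is delivered on 17 September 2012), so not before 16 November 2012; done 19 November 2012, after the minimum wait.
Step 3 — counting 83 days from 19 December 2012 (end of the 30-day objection period, which began when the itemised statement is provided on 19 November 2012) gives a deadline of 12 March 2013; done 20 December 2012 — timely.
Step 4 — counting 60 days from 30 December 2012 (end of the 10-day comment period, which began when the final cure demand is issued on 20 December 2012) gives a deadline of 28 February 2013; completed 31 December 2012, before the deadline.
Step 5 — counting 165 days from 17 September 2012 (when the default notice is delivered) gives a deadline of 1 March 2013; done 6 March 2013 — 5 days late.
The analysis stops there.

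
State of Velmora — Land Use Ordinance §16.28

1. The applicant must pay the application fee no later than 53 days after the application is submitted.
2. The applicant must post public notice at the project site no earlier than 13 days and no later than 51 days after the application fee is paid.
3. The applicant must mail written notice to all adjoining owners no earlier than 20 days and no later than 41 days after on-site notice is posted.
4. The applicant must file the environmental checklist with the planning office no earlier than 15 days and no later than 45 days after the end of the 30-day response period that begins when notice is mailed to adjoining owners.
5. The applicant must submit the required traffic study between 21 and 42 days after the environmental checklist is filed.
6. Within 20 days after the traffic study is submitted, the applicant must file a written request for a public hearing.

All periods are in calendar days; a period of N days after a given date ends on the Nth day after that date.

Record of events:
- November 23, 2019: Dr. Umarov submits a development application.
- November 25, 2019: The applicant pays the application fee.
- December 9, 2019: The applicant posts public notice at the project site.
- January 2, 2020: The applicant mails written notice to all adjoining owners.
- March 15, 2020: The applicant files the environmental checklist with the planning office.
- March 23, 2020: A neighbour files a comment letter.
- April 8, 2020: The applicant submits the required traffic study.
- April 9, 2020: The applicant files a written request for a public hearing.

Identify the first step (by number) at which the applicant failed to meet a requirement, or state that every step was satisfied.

None — every step was satisfied

Step 1 — counting 53 days from November 23, 2019 (when the application is submitted) gives a deadline of January 15, 2020; completed November 25, 2019, before the deadline.
Step 2 — 13 and 51 days from November 25, 2019 (when the application fee is paid) are December 8, 2019 and January 15, 2020 respectively; done December 9, 2019 — within the window.
Step 3 — 20 and 41 days from December 9, 2019 (when on-site notice is posted) are December 29, 2019 and January 19, 2020 respectively; done January 2, 2020, which is between those dates.
Step 4 — 15 and 45 days from February 1, 2020 (end of the 30-day response period, which began when notice is mailed to adjoining owners on January 2, 2020) are February 16, 2020 and March 17, 2020 respectively; done March 15, 2020, which is between those dates.
Step 5 — 21 and 42 days from March 15, 2020 (when the environmental checklist is filed) are April 5, 2020 and April 26, 2020 respectively; done April 8, 2020 — within the window.
Step 6 — counting 20 days from April 8, 2020 (when the traffic study is submitted) gives a deadline of April 28, 2020; completed April 9, 2020, before the deadline.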